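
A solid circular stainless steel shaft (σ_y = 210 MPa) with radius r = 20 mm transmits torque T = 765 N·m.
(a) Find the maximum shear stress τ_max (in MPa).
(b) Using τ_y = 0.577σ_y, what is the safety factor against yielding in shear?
(a) For a solid circular shaft, τ_max = T·r/J with J = π·r^4/2, i.e. τ_max = 2·T / (π·r^3). Convert r = 20 mm = 0.02 m.
  τ_max = (2 × 765) / (π × 0.02^3) = 6.088 × 10⁷ Pa = 60.88 MPa
(b) τ_y = 0.577 × 210 = 121.17 MPa
  SF = τ_y/τ_max = 121.17 / 60.88 = 1.99
Final answer: (a) τ_max = 60.88 MPa, (b) SF = 1.99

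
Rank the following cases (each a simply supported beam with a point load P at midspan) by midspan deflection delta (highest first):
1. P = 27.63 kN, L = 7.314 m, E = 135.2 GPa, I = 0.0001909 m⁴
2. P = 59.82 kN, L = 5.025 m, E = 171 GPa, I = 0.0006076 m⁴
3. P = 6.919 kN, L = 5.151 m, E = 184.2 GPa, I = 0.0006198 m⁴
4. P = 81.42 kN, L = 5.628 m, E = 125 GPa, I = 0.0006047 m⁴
Model: a simply supported beam with a point load P at midspan, so delta = (P·L^3) / (48·E·I) (SI units).
  Case 1: delta = (27630 × 7.314^3) / (48 × (1.352 × 10¹¹) × 0.0001909) = 0.008726 m = 8.726 mm
  Case 2: delta = (59820 × 5.025^3) / (48 × (1.71 × 10¹¹) × 0.0006076) = 0.001522 m = 1.522 mm
  Case 3: delta = (6919 × 5.151^3) / (48 × (1.842 × 10¹¹) × 0.0006198) = 0.0001726 m = 0.1726 mm
  Case 4: delta = (81420 × 5.628^3) / (48 × (1.25 × 10¹¹) × 0.0006047) = 0.004 m = 4 mm
Ordering: 8.726 mm (case 1) > 4 mm (case 4) > 1.522 mm (case 2) > 0.1726 mm (case 3)
Final answer: 1, 4, 2, 3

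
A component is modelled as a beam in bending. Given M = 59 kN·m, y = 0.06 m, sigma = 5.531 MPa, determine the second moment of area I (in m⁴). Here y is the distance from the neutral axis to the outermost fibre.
Model: a beam in bending, so sigma = (M·y) / I.
Solve for I: I = (M·y) / sigma.
Convert to SI units:
  M = 59 kN·m = 59000 N·m
  sigma = 5.531 MPa = 5.531 × 10⁶ Pa
Substitute:
  I = (59000 × 0.06) / (5.531 × 10⁶)
  I = 0.00064 m⁴
Final answer: I = 0.00064 m⁴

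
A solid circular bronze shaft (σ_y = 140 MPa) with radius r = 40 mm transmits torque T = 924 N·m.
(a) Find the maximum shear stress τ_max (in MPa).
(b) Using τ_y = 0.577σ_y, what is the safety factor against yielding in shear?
(a) For a solid circular shaft, τ_max = T·r/J with J = π·r^4/2, i.e. τ_max = 2·T / (π·r^3). Convert r = 40 mm = 0.04 m.
  τ_max = (2 × 924) / (π × 0.04^3) = 9.191 × 10⁶ Pa = 9.191 MPa
(b) τ_y = 0.577 × 140 = 80.78 MPa
  SF = τ_y/τ_max = 80.78 / 9.191 = 8.789
Final answer: (a) τ_max = 9.191 MPa, (b) SF = 8.789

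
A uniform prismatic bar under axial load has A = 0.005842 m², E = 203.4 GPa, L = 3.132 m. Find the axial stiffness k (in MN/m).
Model: a uniform prismatic bar under axial load, so k = (A·E) / L.
Convert to SI units:
  E = 203.4 GPa = 2.034 × 10¹¹ Pa
Substitute:
  k = (0.005842 × (2.034 × 10¹¹)) / 3.132
  k = 3.794 × 10⁸ N/m
Convert: k = 3.794 × 10⁸ N/m = 379.4 MN/m
Final answer: k = 379.4 MN/m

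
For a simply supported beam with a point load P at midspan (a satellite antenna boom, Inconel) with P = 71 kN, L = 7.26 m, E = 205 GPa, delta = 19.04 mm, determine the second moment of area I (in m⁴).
Model: a simply supported beam with a point load P at midspan, so delta = (P·L^3) / (48·E·I).
Solve for I: I = (P·L^3) / (48·delta·E).
Convert to SI units:
  P = 71 kN = 71000 N
  E = 205 GPa = 2.05 × 10¹¹ Pa
  delta = 19.04 mm = 0.01904 m
Substitute:
  I = (71000 × 7.26^3) / (48 × 0.01904 × (2.05 × 10¹¹))
  I = 0.000145 m⁴
Final answer: I = 0.000145 m⁴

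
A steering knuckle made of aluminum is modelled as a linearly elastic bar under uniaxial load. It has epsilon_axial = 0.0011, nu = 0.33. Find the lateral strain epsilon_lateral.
Model: a linearly elastic bar under uniaxial load, so epsilon_lateral = -nu·epsilon_axial.
Substitute:
  epsilon_lateral = -(0.33 × 0.0011)
  epsilon_lateral = -0.000363
Final answer: epsilon_lateral = -0.000363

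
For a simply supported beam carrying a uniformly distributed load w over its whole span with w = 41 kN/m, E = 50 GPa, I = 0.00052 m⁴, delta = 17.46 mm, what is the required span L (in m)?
Model: a simply supported beam carrying a uniformly distributed load w over its whole span, so delta = (5·w·L^4) / (384·E·I).
Solve for L: L = ((384·delta·E·I) / (5·w))^(1/4).
Convert to SI units:
  w = 41 kN/m = 41000 N/m
  E = 50 GPa = 5 × 10¹⁰ Pa
  delta = 17.46 mm = 0.01746 m
Substitute:
  L = ((384 × 0.01746 × (5 × 10¹⁰) × 0.00052) / (5 × 41000))^(1/4)
  L = 5.4 m
Final answer: L = 5.4 m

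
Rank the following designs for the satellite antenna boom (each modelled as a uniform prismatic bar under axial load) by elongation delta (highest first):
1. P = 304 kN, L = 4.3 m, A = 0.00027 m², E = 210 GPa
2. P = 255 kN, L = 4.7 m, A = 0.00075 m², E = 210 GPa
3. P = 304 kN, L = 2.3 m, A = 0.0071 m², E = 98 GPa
Model: a uniform prismatic bar under axial load, so delta = (P·L) / (A·E) (SI units).
  Case 1: delta = (304000 × 4.3) / (0.00027 × (2.1 × 10¹¹)) = 0.02305 m = 23.05 mm
  Case 2: delta = (255000 × 4.7) / (0.00075 × (2.1 × 10¹¹)) = 0.00761 m = 7.61 mm
  Case 3: delta = (304000 × 2.3) / (0.0071 × (9.8 × 10¹⁰)) = 0.001005 m = 1.005 mm
Ordering: 23.05 mm (case 1) > 7.61 mm (case 2) > 1.005 mm (case 3)
Final answer: 1, 2, 3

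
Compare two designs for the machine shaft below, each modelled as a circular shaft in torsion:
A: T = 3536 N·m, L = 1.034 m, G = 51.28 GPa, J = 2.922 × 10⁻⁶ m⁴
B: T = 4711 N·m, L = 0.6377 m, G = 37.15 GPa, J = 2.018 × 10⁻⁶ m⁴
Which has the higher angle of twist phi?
Model: a circular shaft in torsion, so phi = (T·L) / (G·J) (SI units).
  A: phi = (3536 × 1.034) / ((5.128 × 10¹⁰) × (2.922 × 10⁻⁶)) = 0.0244 rad = 1.398°
  B: phi = (4711 × 0.6377) / ((3.715 × 10¹⁰) × (2.018 × 10⁻⁶)) = 0.04007 rad = 2.296°
2.296° > 1.398°, so B is larger.
Final answer: B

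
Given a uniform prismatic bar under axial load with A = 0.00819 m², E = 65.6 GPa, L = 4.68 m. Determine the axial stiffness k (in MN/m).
Model: a uniform prismatic bar under axial load, so k = (A·E) / L.
Convert to SI units:
  E = 65.6 GPa = 6.56 × 10¹⁰ Pa
Substitute:
  k = (0.00819 × (6.56 × 10¹⁰)) / 4.68
  k = 1.148 × 10⁸ N/m
Convert: k = 1.148 × 10⁸ N/m = 114.8 MN/m
Final answer: k = 114.8 MN/m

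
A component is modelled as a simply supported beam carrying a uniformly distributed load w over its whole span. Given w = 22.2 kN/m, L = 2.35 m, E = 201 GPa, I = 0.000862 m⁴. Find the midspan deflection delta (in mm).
Model: a simply supported beam carrying a uniformly distributed load w over its whole span, so delta = (5·w·L^4) / (384·E·I).
Convert to SI units:
  w = 22.2 kN/m = 22200 N/m
  E = 201 GPa = 2.01 × 10¹¹ Pa
Substitute:
  delta = (5 × 22200 × 2.35^4) / (384 × (2.01 × 10¹¹) × 0.000862)
  delta = 5.088 × 10⁻⁵ m
Convert: delta = 5.088 × 10⁻⁵ m = 0.05088 mm
Final answer: delta = 0.05088 mm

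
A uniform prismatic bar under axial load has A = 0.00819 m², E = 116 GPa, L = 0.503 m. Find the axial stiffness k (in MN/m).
Model: a uniform prismatic bar under axial load, so k = (A·E) / L.
Convert to SI units:
  E = 116 GPa = 1.16 × 10¹¹ Pa
Substitute:
  k = (0.00819 × (1.16 × 10¹¹)) / 0.503
  k = 1.889 × 10⁹ N/m
Convert: k = 1.889 × 10⁹ N/m = 1889 MN/m
Final answer: k = 1889 MN/m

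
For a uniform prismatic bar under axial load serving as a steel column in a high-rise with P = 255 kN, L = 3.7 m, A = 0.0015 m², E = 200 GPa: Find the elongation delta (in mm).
Model: a uniform prismatic bar under axial load, so delta = (P·L) / (A·E).
Convert to SI units:
  P = 255 kN = 255000 N
  E = 200 GPa = 2 × 10¹¹ Pa
Substitute:
  delta = (255000 × 3.7) / (0.0015 × (2 × 10¹¹))
  delta = 0.003145 m
Convert: delta = 0.003145 m = 3.145 mm
Final answer: delta = 3.145 mm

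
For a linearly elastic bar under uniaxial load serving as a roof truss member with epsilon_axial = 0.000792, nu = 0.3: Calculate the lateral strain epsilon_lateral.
Model: a linearly elastic bar under uniaxial load, so epsilon_lateral = -nu·epsilon_axial.
Substitute:
  epsilon_lateral = -(0.3 × 0.000792)
  epsilon_lateral = -0.0002376
Final answer: epsilon_lateral = -0.0002376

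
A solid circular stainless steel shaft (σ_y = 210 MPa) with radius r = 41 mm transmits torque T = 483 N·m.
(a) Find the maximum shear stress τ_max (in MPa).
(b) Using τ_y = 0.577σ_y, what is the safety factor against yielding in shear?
(a) For a solid circular shaft, τ_max = T·r/J with J = π·r^4/2, i.e. τ_max = 2·T / (π·r^3). Convert r = 41 mm = 0.041 m.
  τ_max = (2 × 483) / (π × 0.041^3) = 4.461 × 10⁶ Pa = 4.461 MPa
(b) τ_y = 0.577 × 210 = 121.17 MPa
  SF = τ_y/τ_max = 121.17 / 4.461 = 27.16
Final answer: (a) τ_max = 4.461 MPa, (b) SF = 27.16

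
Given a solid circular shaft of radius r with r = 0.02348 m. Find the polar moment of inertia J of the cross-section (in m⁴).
Model: a solid circular shaft of radius r, so J = (π·r^4) / 2.
Substitute:
  J = (π × 0.02348^4) / 2
  J = 4.774 × 10⁻⁷ m⁴
Final answer: J = 4.774 × 10⁻⁷ m⁴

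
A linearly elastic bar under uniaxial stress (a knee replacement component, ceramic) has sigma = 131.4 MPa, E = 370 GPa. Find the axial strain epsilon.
Model: a linearly elastic bar under uniaxial stress, so epsilon = sigma / E.
Convert to SI units:
  sigma = 131.4 MPa = 1.314 × 10⁸ Pa
  E = 370 GPa = 3.7 × 10¹¹ Pa
Substitute:
  epsilon = (1.314 × 10⁸) / (3.7 × 10¹¹)
  epsilon = 0.0003551
Final answer: epsilon = 0.0003551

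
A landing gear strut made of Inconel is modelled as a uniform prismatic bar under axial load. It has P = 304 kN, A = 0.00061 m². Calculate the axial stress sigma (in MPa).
Model: a uniform prismatic bar under axial load, so sigma = P / A.
Convert to SI units:
  P = 304 kN = 304000 N
Substitute:
  sigma = 304000 / 0.00061
  sigma = 4.984 × 10⁸ Pa
Convert: sigma = 4.984 × 10⁸ Pa = 498.4 MPa
Final answer: sigma = 498.4 MPa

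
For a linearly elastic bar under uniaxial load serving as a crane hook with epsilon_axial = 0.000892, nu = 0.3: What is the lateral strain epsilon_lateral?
Model: a linearly elastic bar under uniaxial load, so epsilon_lateral = -nu·epsilon_axial.
Substitute:
  epsilon_lateral = -(0.3 × 0.000892)
  epsilon_lateral = -0.0002676
Final answer: epsilon_lateral = -0.0002676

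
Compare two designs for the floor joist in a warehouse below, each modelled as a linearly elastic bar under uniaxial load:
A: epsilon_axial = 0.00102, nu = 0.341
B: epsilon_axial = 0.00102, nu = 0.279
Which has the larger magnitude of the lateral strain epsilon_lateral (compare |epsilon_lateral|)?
Model: a linearly elastic bar under uniaxial load, so epsilon_lateral = -nu·epsilon_axial (SI units).
  A: epsilon_lateral = -(0.341 × 0.00102) = -0.0003478
  B: epsilon_lateral = -(0.279 × 0.00102) = -0.0002846
|epsilon_lateral|: A = 0.0003478, B = 0.0002846, so A is larger in magnitude.
Final answer: A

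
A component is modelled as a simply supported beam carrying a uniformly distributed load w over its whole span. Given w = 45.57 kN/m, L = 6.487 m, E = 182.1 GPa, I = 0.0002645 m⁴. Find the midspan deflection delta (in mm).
Model: a simply supported beam carrying a uniformly distributed load w over its whole span, so delta = (5·w·L^4) / (384·E·I).
Convert to SI units:
  w = 45.57 kN/m = 45570 N/m
  E = 182.1 GPa = 1.821 × 10¹¹ Pa
Substitute:
  delta = (5 × 45570 × 6.487^4) / (384 × (1.821 × 10¹¹) × 0.0002645)
  delta = 0.02182 m
Convert: delta = 0.02182 m = 21.82 mm
Final answer: delta = 21.82 mm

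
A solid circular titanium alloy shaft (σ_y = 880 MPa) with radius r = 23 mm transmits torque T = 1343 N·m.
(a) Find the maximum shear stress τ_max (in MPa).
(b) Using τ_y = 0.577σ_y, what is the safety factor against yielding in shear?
(a) For a solid circular shaft, τ_max = T·r/J with J = π·r^4/2, i.e. τ_max = 2·T / (π·r^3). Convert r = 23 mm = 0.023 m.
  τ_max = (2 × 1343) / (π × 0.023^3) = 7.027 × 10⁷ Pa = 70.27 MPa
(b) τ_y = 0.577 × 880 = 507.76 MPa
  SF = τ_y/τ_max = 507.76 / 70.27 = 7.226
Final answer: (a) τ_max = 70.27 MPa, (b) SF = 7.226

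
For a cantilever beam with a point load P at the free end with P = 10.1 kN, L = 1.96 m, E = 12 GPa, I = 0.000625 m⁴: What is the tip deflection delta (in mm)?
Model: a cantilever beam with a point load P at the free end, so delta = (P·L^3) / (3·E·I).
Convert to SI units:
  P = 10.1 kN = 10100 N
  E = 12 GPa = 1.2 × 10¹⁰ Pa
Substitute:
  delta = (10100 × 1.96^3) / (3 × (1.2 × 10¹⁰) × 0.000625)
  delta = 0.00338 m
Convert: delta = 0.00338 m = 3.38 mm
Final answer: delta = 3.38 mm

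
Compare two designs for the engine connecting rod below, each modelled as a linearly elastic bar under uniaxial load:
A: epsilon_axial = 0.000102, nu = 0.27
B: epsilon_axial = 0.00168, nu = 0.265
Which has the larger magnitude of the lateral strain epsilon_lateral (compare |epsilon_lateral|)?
Model: a linearly elastic bar under uniaxial load, so epsilon_lateral = -nu·epsilon_axial (SI units).
  A: epsilon_lateral = -(0.27 × 0.000102) = -2.754 × 10⁻⁵
  B: epsilon_lateral = -(0.265 × 0.00168) = -0.0004452
|epsilon_lateral|: A = 2.754 × 10⁻⁵, B = 0.0004452, so B is larger in magnitude.
Final answer: B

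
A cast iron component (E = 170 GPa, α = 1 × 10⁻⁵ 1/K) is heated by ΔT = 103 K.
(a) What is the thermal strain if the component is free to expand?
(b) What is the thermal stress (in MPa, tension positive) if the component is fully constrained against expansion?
(a) Free thermal strain ε_th = α·ΔT = (1 × 10⁻⁵) × 103 = 0.00103
(b) Fully constrained, the expansion is suppressed, so σ = -E·α·ΔT. Convert E = 170 GPa = 1.7 × 10¹¹ Pa.
  σ = -(1.7 × 10¹¹) × (1 × 10⁻⁵) × 103 = -1.751 × 10⁸ Pa = -175.1 MPa (compressive)
Final answer: (a) ε_th = 0.00103, (b) σ = -175.1 MPa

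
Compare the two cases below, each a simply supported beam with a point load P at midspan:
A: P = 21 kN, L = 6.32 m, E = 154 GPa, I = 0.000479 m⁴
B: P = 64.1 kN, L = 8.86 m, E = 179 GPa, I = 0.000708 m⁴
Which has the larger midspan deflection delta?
Model: a simply supported beam with a point load P at midspan, so delta = (P·L^3) / (48·E·I) (SI units).
  A: delta = (21000 × 6.32^3) / (48 × (1.54 × 10¹¹) × 0.000479) = 0.001497 m = 1.497 mm
  B: delta = (64100 × 8.86^3) / (48 × (1.79 × 10¹¹) × 0.000708) = 0.007329 m = 7.329 mm
7.329 mm > 1.497 mm, so B is larger.
Final answer: B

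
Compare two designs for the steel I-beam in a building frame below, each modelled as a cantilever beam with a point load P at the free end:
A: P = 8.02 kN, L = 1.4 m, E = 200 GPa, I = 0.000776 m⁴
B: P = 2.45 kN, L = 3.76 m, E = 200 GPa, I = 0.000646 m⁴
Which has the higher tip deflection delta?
Model: a cantilever beam with a point load P at the free end, so delta = (P·L^3) / (3·E·I) (SI units).
  A: delta = (8020 × 1.4^3) / (3 × (2 × 10¹¹) × 0.000776) = 4.727 × 10⁻⁵ m = 0.04727 mm
  B: delta = (2450 × 3.76^3) / (3 × (2 × 10¹¹) × 0.000646) = 0.000336 m = 0.336 mm
0.336 mm > 0.04727 mm, so B is larger.
Final answer: B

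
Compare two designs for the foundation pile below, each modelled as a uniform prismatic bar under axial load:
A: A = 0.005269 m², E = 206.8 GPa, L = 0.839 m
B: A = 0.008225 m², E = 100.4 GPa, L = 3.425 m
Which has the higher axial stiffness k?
Model: a uniform prismatic bar under axial load, so k = (A·E) / L (SI units).
  A: k = (0.005269 × (2.068 × 10¹¹)) / 0.839 = 1.299 × 10⁹ N/m = 1299 MN/m
  B: k = (0.008225 × (1.004 × 10¹¹)) / 3.425 = 2.411 × 10⁸ N/m = 241.1 MN/m
1299 MN/m > 241.1 MN/m, so A is larger.
Final answer: A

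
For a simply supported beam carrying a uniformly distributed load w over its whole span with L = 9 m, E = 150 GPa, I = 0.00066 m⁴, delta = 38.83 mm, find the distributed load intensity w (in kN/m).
Model: a simply supported beam carrying a uniformly distributed load w over its whole span, so delta = (5·w·L^4) / (384·E·I).
Solve for w: w = (384·delta·E·I) / (5·L^4).
Convert to SI units:
  E = 150 GPa = 1.5 × 10¹¹ Pa
  delta = 38.83 mm = 0.03883 m
Substitute:
  w = (384 × 0.03883 × (1.5 × 10¹¹) × 0.00066) / (5 × 9^4)
  w = 45000 N/m
Convert: w = 45000 N/m = 45 kN/m
Final answer: w = 45 kN/m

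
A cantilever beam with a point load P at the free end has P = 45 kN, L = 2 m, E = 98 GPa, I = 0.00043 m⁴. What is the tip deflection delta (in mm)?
Model: a cantilever beam with a point load P at the free end, so delta = (P·L^3) / (3·E·I).
Convert to SI units:
  P = 45 kN = 45000 N
  E = 98 GPa = 9.8 × 10¹⁰ Pa
Substitute:
  delta = (45000 × 2^3) / (3 × (9.8 × 10¹⁰) × 0.00043)
  delta = 0.002848 m
Convert: delta = 0.002848 m = 2.848 mm
Final answer: delta = 2.848 mm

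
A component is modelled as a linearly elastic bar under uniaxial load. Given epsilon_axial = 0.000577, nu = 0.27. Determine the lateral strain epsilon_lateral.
Model: a linearly elastic bar under uniaxial load, so epsilon_lateral = -nu·epsilon_axial.
Substitute:
  epsilon_lateral = -(0.27 × 0.000577)
  epsilon_lateral = -0.0001558
Final answer: epsilon_lateral = -0.0001558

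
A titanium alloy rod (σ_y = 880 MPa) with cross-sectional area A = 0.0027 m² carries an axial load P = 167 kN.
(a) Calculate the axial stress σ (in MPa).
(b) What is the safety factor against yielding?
(a) Axial stress σ = P/A. Convert P = 167 kN = 167000 N.
  σ = 167000 / 0.0027 = 6.185 × 10⁷ Pa = 61.85 MPa
(b) Safety factor SF = σ_y/σ = 880 / 61.85 = 14.23
Final answer: (a) σ = 61.85 MPa, (b) SF = 14.23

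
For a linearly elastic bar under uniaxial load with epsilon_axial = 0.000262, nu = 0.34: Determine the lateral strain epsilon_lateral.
Model: a linearly elastic bar under uniaxial load, so epsilon_lateral = -nu·epsilon_axial.
Substitute:
  epsilon_lateral = -(0.34 × 0.000262)
  epsilon_lateral = -8.908 × 10⁻⁵
Final answer: epsilon_lateral = -8.908 × 10⁻⁵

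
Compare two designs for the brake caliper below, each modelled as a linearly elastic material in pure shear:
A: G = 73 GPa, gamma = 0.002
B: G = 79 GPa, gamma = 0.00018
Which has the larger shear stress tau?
Model: a linearly elastic material in pure shear, so tau = G·gamma (SI units).
  A: tau = (7.3 × 10¹⁰) × 0.002 = 1.46 × 10⁸ Pa = 146 MPa
  B: tau = (7.9 × 10¹⁰) × 0.00018 = 1.422 × 10⁷ Pa = 14.22 MPa
146 MPa > 14.22 MPa, so A is larger.
Final answer: A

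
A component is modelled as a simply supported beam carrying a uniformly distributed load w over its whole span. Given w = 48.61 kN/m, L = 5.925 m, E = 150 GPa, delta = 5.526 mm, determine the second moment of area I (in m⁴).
Model: a simply supported beam carrying a uniformly distributed load w over its whole span, so delta = (5·w·L^4) / (384·E·I).
Solve for I: I = (5·w·L^4) / (384·delta·E).
Convert to SI units:
  w = 48.61 kN/m = 48610 N/m
  E = 150 GPa = 1.5 × 10¹¹ Pa
  delta = 5.526 mm = 0.005526 m
Substitute:
  I = (5 × 48610 × 5.925^4) / (384 × 0.005526 × (1.5 × 10¹¹))
  I = 0.0009411 m⁴
Final answer: I = 0.0009411 m⁴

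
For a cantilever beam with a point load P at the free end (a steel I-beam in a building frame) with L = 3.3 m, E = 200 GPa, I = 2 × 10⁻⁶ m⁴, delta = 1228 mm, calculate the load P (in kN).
Model: a cantilever beam with a point load P at the free end, so delta = (P·L^3) / (3·E·I).
Solve for P: P = (3·delta·E·I) / L^3.
Convert to SI units:
  E = 200 GPa = 2 × 10¹¹ Pa
  delta = 1228 mm = 1.228 m
Substitute:
  P = (3 × 1.228 × (2 × 10¹¹) × (2 × 10⁻⁶)) / 3.3^3
  P = 41010 N
Convert: P = 41010 N = 41.01 kN
Final answer: P = 41.01 kN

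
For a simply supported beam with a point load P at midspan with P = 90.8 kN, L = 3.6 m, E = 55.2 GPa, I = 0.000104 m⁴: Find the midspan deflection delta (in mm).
Model: a simply supported beam with a point load P at midspan, so delta = (P·L^3) / (48·E·I).
Convert to SI units:
  P = 90.8 kN = 90800 N
  E = 55.2 GPa = 5.52 × 10¹⁰ Pa
Substitute:
  delta = (90800 × 3.6^3) / (48 × (5.52 × 10¹⁰) × 0.000104)
  delta = 0.01537 m
Convert: delta = 0.01537 m = 15.37 mm
Final answer: delta = 15.37 mm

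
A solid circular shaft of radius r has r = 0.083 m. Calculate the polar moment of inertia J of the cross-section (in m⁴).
Model: a solid circular shaft of radius r, so J = (π·r^4) / 2.
Substitute:
  J = (π × 0.083^4) / 2
  J = 7.455 × 10⁻⁵ m⁴
Final answer: J = 7.455 × 10⁻⁵ m⁴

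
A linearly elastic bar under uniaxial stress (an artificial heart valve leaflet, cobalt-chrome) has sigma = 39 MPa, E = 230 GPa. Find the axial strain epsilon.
Model: a linearly elastic bar under uniaxial stress, so epsilon = sigma / E.
Convert to SI units:
  sigma = 39 MPa = 3.9 × 10⁷ Pa
  E = 230 GPa = 2.3 × 10¹¹ Pa
Substitute:
  epsilon = (3.9 × 10⁷) / (2.3 × 10¹¹)
  epsilon = 0.0001696
Final answer: epsilon = 0.0001696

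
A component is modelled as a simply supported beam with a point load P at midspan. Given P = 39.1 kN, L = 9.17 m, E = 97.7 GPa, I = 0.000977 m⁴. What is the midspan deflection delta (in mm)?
Model: a simply supported beam with a point load P at midspan, so delta = (P·L^3) / (48·E·I).
Convert to SI units:
  P = 39.1 kN = 39100 N
  E = 97.7 GPa = 9.77 × 10¹⁰ Pa
Substitute:
  delta = (39100 × 9.17^3) / (48 × (9.77 × 10¹⁰) × 0.000977)
  delta = 0.00658 m
Convert: delta = 0.00658 m = 6.58 mm
Final answer: delta = 6.58 mm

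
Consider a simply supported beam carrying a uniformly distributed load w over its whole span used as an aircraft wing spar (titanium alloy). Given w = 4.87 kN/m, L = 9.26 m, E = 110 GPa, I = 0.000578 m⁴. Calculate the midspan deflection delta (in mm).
Model: a simply supported beam carrying a uniformly distributed load w over its whole span, so delta = (5·w·L^4) / (384·E·I).
Convert to SI units:
  w = 4.87 kN/m = 4870 N/m
  E = 110 GPa = 1.1 × 10¹¹ Pa
Substitute:
  delta = (5 × 4870 × 9.26^4) / (384 × (1.1 × 10¹¹) × 0.000578)
  delta = 0.007333 m
Convert: delta = 0.007333 m = 7.333 mm
Final answer: delta = 7.333 mm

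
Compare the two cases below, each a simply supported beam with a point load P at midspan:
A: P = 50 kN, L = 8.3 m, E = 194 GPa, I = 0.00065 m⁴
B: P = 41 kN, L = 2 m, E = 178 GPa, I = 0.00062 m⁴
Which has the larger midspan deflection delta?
Model: a simply supported beam with a point load P at midspan, so delta = (P·L^3) / (48·E·I) (SI units).
  A: delta = (50000 × 8.3^3) / (48 × (1.94 × 10¹¹) × 0.00065) = 0.004723 m = 4.723 mm
  B: delta = (41000 × 2^3) / (48 × (1.78 × 10¹¹) × 0.00062) = 6.192 × 10⁻⁵ m = 0.06192 mm
4.723 mm > 0.06192 mm, so A is larger.
Final answer: A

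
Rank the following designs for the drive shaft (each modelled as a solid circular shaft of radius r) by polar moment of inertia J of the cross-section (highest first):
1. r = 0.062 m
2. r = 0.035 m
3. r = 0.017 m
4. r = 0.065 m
Model: a solid circular shaft of radius r, so J = (π·r^4) / 2 (SI units).
  Case 1: J = (π × 0.062^4) / 2 = 2.321 × 10⁻⁵ m⁴
  Case 2: J = (π × 0.035^4) / 2 = 2.357 × 10⁻⁶ m⁴
  Case 3: J = (π × 0.017^4) / 2 = 1.312 × 10⁻⁷ m⁴
  Case 4: J = (π × 0.065^4) / 2 = 2.804 × 10⁻⁵ m⁴
Ordering: 2.804 × 10⁻⁵ m⁴ (case 4) > 2.321 × 10⁻⁵ m⁴ (case 1) > 2.357 × 10⁻⁶ m⁴ (case 2) > 1.312 × 10⁻⁷ m⁴ (case 3)
Final answer: 4, 1, 2, 3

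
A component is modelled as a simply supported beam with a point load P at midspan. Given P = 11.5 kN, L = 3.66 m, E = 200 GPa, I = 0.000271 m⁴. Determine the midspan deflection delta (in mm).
Model: a simply supported beam with a point load P at midspan, so delta = (P·L^3) / (48·E·I).
Convert to SI units:
  P = 11.5 kN = 11500 N
  E = 200 GPa = 2 × 10¹¹ Pa
Substitute:
  delta = (11500 × 3.66^3) / (48 × (2 × 10¹¹) × 0.000271)
  delta = 0.0002167 m
Convert: delta = 0.0002167 m = 0.2167 mm
Final answer: delta = 0.2167 mm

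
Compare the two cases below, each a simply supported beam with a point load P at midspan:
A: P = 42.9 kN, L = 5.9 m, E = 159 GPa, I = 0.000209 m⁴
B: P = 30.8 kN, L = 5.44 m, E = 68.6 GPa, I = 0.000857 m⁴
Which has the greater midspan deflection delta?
Model: a simply supported beam with a point load P at midspan, so delta = (P·L^3) / (48·E·I) (SI units).
  A: delta = (42900 × 5.9^3) / (48 × (1.59 × 10¹¹) × 0.000209) = 0.005524 m = 5.524 mm
  B: delta = (30800 × 5.44^3) / (48 × (6.86 × 10¹⁰) × 0.000857) = 0.001757 m = 1.757 mm
5.524 mm > 1.757 mm, so A is larger.
Final answer: A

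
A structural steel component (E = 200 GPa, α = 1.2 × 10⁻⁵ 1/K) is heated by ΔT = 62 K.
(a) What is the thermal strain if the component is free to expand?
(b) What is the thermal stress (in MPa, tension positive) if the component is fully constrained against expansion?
(a) Free thermal strain ε_th = α·ΔT = (1.2 × 10⁻⁵) × 62 = 0.000744
(b) Fully constrained, the expansion is suppressed, so σ = -E·α·ΔT. Convert E = 200 GPa = 2 × 10¹¹ Pa.
  σ = -(2 × 10¹¹) × (1.2 × 10⁻⁵) × 62 = -1.488 × 10⁸ Pa = -148.8 MPa (compressive)
Final answer: (a) ε_th = 0.000744, (b) σ = -148.8 MPa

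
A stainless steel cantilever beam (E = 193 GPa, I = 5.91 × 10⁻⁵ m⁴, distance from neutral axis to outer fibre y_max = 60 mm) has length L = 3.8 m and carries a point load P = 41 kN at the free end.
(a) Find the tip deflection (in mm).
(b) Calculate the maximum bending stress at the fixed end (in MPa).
(a) Tip deflection of a cantilever with an end point load: δ = P·L^3 / (3·E·I). Convert P = 41 kN = 41000 N, E = 193 GPa = 1.93 × 10¹¹ Pa.
  δ = (41000 × 3.8^3) / (3 × (1.93 × 10¹¹) × (5.91 × 10⁻⁵)) = 0.06575 m = 65.75 mm
(b) Maximum bending moment at the fixed end: M = P·L = 41000 × 3.8 = 155800 N·m. Convert y_max = 60 mm = 0.06 m.
  σ = M·y_max / I = (155800 × 0.06) / (5.91 × 10⁻⁵) = 1.582 × 10⁸ Pa = 158.2 MPa
Final answer: (a) δ = 65.75 mm, (b) σ = 158.2 MPa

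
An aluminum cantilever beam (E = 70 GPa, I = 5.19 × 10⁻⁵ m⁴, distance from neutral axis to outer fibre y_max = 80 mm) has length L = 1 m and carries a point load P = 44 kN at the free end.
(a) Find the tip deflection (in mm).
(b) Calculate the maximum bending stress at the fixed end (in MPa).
(a) Tip deflection of a cantilever with an end point load: δ = P·L^3 / (3·E·I). Convert P = 44 kN = 44000 N, E = 70 GPa = 7 × 10¹⁰ Pa.
  δ = (44000 × 1^3) / (3 × (7 × 10¹⁰) × (5.19 × 10⁻⁵)) = 0.004037 m = 4.037 mm
(b) Maximum bending moment at the fixed end: M = P·L = 44000 × 1 = 44000 N·m. Convert y_max = 80 mm = 0.08 m.
  σ = M·y_max / I = (44000 × 0.08) / (5.19 × 10⁻⁵) = 6.782 × 10⁷ Pa = 67.82 MPa
Final answer: (a) δ = 4.037 mm, (b) σ = 67.82 MPa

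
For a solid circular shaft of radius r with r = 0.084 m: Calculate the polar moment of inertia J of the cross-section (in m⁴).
Model: a solid circular shaft of radius r, so J = (π·r^4) / 2.
Substitute:
  J = (π × 0.084^4) / 2
  J = 7.821 × 10⁻⁵ m⁴
Final answer: J = 7.821 × 10⁻⁵ m⁴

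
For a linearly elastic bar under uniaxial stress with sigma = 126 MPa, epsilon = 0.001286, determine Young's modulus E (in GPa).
Model: a linearly elastic bar under uniaxial stress, so epsilon = sigma / E.
Solve for E: E = sigma / epsilon.
Convert to SI units:
  sigma = 126 MPa = 1.26 × 10⁸ Pa
Substitute:
  E = (1.26 × 10⁸) / 0.001286
  E = 9.798 × 10¹⁰ Pa
Convert: E = 9.798 × 10¹⁰ Pa = 97.98 GPa
Final answer: E = 97.98 GPa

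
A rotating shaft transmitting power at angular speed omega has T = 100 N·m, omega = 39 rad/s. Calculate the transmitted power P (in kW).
Model: a rotating shaft transmitting power at angular speed omega, so P = T·omega.
Substitute:
  P = 100 × 39
  P = 3900 W
Convert: P = 3900 W = 3.9 kW
Final answer: P = 3.9 kW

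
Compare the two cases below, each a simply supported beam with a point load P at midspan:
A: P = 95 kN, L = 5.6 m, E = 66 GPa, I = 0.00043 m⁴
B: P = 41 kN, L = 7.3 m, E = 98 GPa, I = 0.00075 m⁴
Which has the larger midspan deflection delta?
Model: a simply supported beam with a point load P at midspan, so delta = (P·L^3) / (48·E·I) (SI units).
  A: delta = (95000 × 5.6^3) / (48 × (6.6 × 10¹⁰) × 0.00043) = 0.01225 m = 12.25 mm
  B: delta = (41000 × 7.3^3) / (48 × (9.8 × 10¹⁰) × 0.00075) = 0.004521 m = 4.521 mm
12.25 mm > 4.521 mm, so A is larger.
Final answer: A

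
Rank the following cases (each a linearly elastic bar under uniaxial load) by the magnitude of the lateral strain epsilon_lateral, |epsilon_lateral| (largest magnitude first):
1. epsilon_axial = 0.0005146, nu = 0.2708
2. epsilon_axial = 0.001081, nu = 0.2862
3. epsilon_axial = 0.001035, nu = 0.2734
Model: a linearly elastic bar under uniaxial load, so epsilon_lateral = -nu·epsilon_axial (SI units).
  Case 1: epsilon_lateral = -(0.2708 × 0.0005146) = -0.0001394
  Case 2: epsilon_lateral = -(0.2862 × 0.001081) = -0.0003094
  Case 3: epsilon_lateral = -(0.2734 × 0.001035) = -0.000283
Ordering by |epsilon_lateral|: 0.0003094 (case 2) > 0.000283 (case 3) > 0.0001394 (case 1)
Final answer: 2, 3, 1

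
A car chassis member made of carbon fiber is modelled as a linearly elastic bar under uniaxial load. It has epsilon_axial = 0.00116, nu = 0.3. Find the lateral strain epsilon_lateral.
Model: a linearly elastic bar under uniaxial load, so epsilon_lateral = -nu·epsilon_axial.
Substitute:
  epsilon_lateral = -(0.3 × 0.00116)
  epsilon_lateral = -0.000348
Final answer: epsilon_lateral = -0.000348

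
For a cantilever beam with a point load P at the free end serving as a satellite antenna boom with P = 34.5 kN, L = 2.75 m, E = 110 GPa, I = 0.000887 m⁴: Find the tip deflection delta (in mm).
Model: a cantilever beam with a point load P at the free end, so delta = (P·L^3) / (3·E·I).
Convert to SI units:
  P = 34.5 kN = 34500 N
  E = 110 GPa = 1.1 × 10¹¹ Pa
Substitute:
  delta = (34500 × 2.75^3) / (3 × (1.1 × 10¹¹) × 0.000887)
  delta = 0.002451 m
Convert: delta = 0.002451 m = 2.451 mm
Final answer: delta = 2.451 mm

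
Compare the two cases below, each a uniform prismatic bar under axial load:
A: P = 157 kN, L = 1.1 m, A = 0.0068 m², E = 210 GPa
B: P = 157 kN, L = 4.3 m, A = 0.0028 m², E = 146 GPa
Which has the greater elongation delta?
Model: a uniform prismatic bar under axial load, so delta = (P·L) / (A·E) (SI units).
  A: delta = (157000 × 1.1) / (0.0068 × (2.1 × 10¹¹)) = 0.0001209 m = 0.1209 mm
  B: delta = (157000 × 4.3) / (0.0028 × (1.46 × 10¹¹)) = 0.001651 m = 1.651 mm
1.651 mm > 0.1209 mm, so B is larger.
Final answer: B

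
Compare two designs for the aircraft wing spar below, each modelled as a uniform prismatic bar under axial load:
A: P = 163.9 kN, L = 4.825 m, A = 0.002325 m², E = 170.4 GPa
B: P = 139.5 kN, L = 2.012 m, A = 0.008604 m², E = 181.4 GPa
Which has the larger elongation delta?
Model: a uniform prismatic bar under axial load, so delta = (P·L) / (A·E) (SI units).
  A: delta = (163900 × 4.825) / (0.002325 × (1.704 × 10¹¹)) = 0.001996 m = 1.996 mm
  B: delta = (139500 × 2.012) / (0.008604 × (1.814 × 10¹¹)) = 0.0001798 m = 0.1798 mm
1.996 mm > 0.1798 mm, so A is larger.
Final answer: A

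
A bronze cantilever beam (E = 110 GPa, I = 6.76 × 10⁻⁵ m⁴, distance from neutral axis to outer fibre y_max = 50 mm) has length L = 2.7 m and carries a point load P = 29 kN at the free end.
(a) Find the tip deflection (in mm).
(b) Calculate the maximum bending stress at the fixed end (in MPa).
(a) Tip deflection of a cantilever with an end point load: δ = P·L^3 / (3·E·I). Convert P = 29 kN = 29000 N, E = 110 GPa = 1.1 × 10¹¹ Pa.
  δ = (29000 × 2.7^3) / (3 × (1.1 × 10¹¹) × (6.76 × 10⁻⁵)) = 0.02559 m = 25.59 mm
(b) Maximum bending moment at the fixed end: M = P·L = 29000 × 2.7 = 78300 N·m. Convert y_max = 50 mm = 0.05 m.
  σ = M·y_max / I = (78300 × 0.05) / (6.76 × 10⁻⁵) = 5.791 × 10⁷ Pa = 57.91 MPa
Final answer: (a) δ = 25.59 mm, (b) σ = 57.91 MPa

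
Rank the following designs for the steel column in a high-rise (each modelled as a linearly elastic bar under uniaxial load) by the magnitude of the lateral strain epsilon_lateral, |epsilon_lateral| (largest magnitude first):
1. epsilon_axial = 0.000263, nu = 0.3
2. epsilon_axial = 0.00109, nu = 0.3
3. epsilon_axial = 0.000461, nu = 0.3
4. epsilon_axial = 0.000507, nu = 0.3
Model: a linearly elastic bar under uniaxial load, so epsilon_lateral = -nu·epsilon_axial (SI units).
  Case 1: epsilon_lateral = -(0.3 × 0.000263) = -7.89 × 10⁻⁵
  Case 2: epsilon_lateral = -(0.3 × 0.00109) = -0.000327
  Case 3: epsilon_lateral = -(0.3 × 0.000461) = -0.0001383
  Case 4: epsilon_lateral = -(0.3 × 0.000507) = -0.0001521
Ordering by |epsilon_lateral|: 0.000327 (case 2) > 0.0001521 (case 4) > 0.0001383 (case 3) > 7.89 × 10⁻⁵ (case 1)
Final answer: 2, 4, 3, 1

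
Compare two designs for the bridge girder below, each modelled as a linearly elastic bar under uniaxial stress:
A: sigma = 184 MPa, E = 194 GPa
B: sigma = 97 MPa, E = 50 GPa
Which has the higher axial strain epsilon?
Model: a linearly elastic bar under uniaxial stress, so epsilon = sigma / E (SI units).
  A: epsilon = (1.84 × 10⁸) / (1.94 × 10¹¹) = 0.0009485
  B: epsilon = (9.7 × 10⁷) / (5 × 10¹⁰) = 0.00194
0.00194 > 0.0009485, so B is larger.
Final answer: B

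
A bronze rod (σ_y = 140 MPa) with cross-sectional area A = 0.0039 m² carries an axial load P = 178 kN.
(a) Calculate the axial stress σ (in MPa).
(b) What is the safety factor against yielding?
(a) Axial stress σ = P/A. Convert P = 178 kN = 178000 N.
  σ = 178000 / 0.0039 = 4.564 × 10⁷ Pa = 45.64 MPa
(b) Safety factor SF = σ_y/σ = 140 / 45.64 = 3.067
Final answer: (a) σ = 45.64 MPa, (b) SF = 3.067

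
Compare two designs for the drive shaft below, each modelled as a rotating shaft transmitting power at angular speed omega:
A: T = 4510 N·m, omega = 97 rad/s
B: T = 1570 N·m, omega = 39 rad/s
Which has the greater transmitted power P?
Model: a rotating shaft transmitting power at angular speed omega, so P = T·omega (SI units).
  A: P = 4510 × 97 = 437500 W = 437.5 kW
  B: P = 1570 × 39 = 61230 W = 61.23 kW
437.5 kW > 61.23 kW, so A is larger.
Final answer: A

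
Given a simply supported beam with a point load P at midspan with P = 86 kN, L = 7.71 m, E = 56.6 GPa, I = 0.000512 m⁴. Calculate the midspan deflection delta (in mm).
Model: a simply supported beam with a point load P at midspan, so delta = (P·L^3) / (48·E·I).
Convert to SI units:
  P = 86 kN = 86000 N
  E = 56.6 GPa = 5.66 × 10¹⁰ Pa
Substitute:
  delta = (86000 × 7.71^3) / (48 × (5.66 × 10¹⁰) × 0.000512)
  delta = 0.02834 m
Convert: delta = 0.02834 m = 28.34 mm
Final answer: delta = 28.34 mm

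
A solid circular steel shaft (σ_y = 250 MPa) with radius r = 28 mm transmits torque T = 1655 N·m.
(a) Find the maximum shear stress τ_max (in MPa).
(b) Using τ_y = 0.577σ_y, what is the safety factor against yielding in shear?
(a) For a solid circular shaft, τ_max = T·r/J with J = π·r^4/2, i.e. τ_max = 2·T / (π·r^3). Convert r = 28 mm = 0.028 m.
  τ_max = (2 × 1655) / (π × 0.028^3) = 4.8 × 10⁷ Pa = 48 MPa
(b) τ_y = 0.577 × 250 = 144.25 MPa
  SF = τ_y/τ_max = 144.25 / 48 = 3.005
Final answer: (a) τ_max = 48 MPa, (b) SF = 3.005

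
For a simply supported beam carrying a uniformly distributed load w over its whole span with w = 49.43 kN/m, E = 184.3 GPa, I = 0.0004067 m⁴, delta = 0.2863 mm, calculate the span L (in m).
Model: a simply supported beam carrying a uniformly distributed load w over its whole span, so delta = (5·w·L^4) / (384·E·I).
Solve for L: L = ((384·delta·E·I) / (5·w))^(1/4).
Convert to SI units:
  w = 49.43 kN/m = 49430 N/m
  E = 184.3 GPa = 1.843 × 10¹¹ Pa
  delta = 0.2863 mm = 0.0002863 m
Substitute:
  L = ((384 × 0.0002863 × (1.843 × 10¹¹) × 0.0004067) / (5 × 49430))^(1/4)
  L = 2.403 m
Final answer: L = 2.403 m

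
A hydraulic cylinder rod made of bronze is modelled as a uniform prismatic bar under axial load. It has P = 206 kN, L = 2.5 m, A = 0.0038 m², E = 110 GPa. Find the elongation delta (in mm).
Model: a uniform prismatic bar under axial load, so delta = (P·L) / (A·E).
Convert to SI units:
  P = 206 kN = 206000 N
  E = 110 GPa = 1.1 × 10¹¹ Pa
Substitute:
  delta = (206000 × 2.5) / (0.0038 × (1.1 × 10¹¹))
  delta = 0.001232 m
Convert: delta = 0.001232 m = 1.232 mm
Final answer: delta = 1.232 mm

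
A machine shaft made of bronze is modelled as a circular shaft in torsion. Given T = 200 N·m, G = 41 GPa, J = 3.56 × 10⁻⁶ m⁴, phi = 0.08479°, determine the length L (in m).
Model: a circular shaft in torsion, so phi = (T·L) / (G·J).
Solve for L: L = (phi·G·J) / T.
Convert to SI units:
  G = 41 GPa = 4.1 × 10¹⁰ Pa
  phi = 0.08479° = 0.00148 rad
Substitute:
  L = (0.00148 × (4.1 × 10¹⁰) × (3.56 × 10⁻⁶)) / 200
  L = 1.08 m
Final answer: L = 1.08 m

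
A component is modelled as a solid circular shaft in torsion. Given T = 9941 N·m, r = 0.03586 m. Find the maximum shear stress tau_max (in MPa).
Model: a solid circular shaft in torsion, so tau_max = (2·T) / (π·r^3).
Substitute:
  tau_max = (2 × 9941) / (π × 0.03586^3)
  tau_max = 1.372 × 10⁸ Pa
Convert: tau_max = 1.372 × 10⁸ Pa = 137.2 MPa
Final answer: tau_max = 137.2 MPa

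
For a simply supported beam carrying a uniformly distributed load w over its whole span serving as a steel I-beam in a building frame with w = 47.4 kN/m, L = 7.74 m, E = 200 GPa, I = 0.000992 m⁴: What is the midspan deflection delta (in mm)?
Model: a simply supported beam carrying a uniformly distributed load w over its whole span, so delta = (5·w·L^4) / (384·E·I).
Convert to SI units:
  w = 47.4 kN/m = 47400 N/m
  E = 200 GPa = 2 × 10¹¹ Pa
Substitute:
  delta = (5 × 47400 × 7.74^4) / (384 × (2 × 10¹¹) × 0.000992)
  delta = 0.01116 m
Convert: delta = 0.01116 m = 11.16 mm
Final answer: delta = 11.16 mm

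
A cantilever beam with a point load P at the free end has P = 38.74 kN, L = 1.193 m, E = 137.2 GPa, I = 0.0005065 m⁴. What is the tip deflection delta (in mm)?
Model: a cantilever beam with a point load P at the free end, so delta = (P·L^3) / (3·E·I).
Convert to SI units:
  P = 38.74 kN = 38740 N
  E = 137.2 GPa = 1.372 × 10¹¹ Pa
Substitute:
  delta = (38740 × 1.193^3) / (3 × (1.372 × 10¹¹) × 0.0005065)
  delta = 0.0003155 m
Convert: delta = 0.0003155 m = 0.3155 mm
Final answer: delta = 0.3155 mm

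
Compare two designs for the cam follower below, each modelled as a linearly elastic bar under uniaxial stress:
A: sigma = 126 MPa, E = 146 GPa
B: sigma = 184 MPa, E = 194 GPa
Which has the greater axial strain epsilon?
Model: a linearly elastic bar under uniaxial stress, so epsilon = sigma / E (SI units).
  A: epsilon = (1.26 × 10⁸) / (1.46 × 10¹¹) = 0.000863
  B: epsilon = (1.84 × 10⁸) / (1.94 × 10¹¹) = 0.0009485
0.0009485 > 0.000863, so B is larger.
Final answer: B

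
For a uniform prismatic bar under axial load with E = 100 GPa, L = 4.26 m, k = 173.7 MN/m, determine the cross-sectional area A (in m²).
Model: a uniform prismatic bar under axial load, so k = (A·E) / L.
Solve for A: A = (k·L) / E.
Convert to SI units:
  E = 100 GPa = 1 × 10¹¹ Pa
  k = 173.7 MN/m = 1.737 × 10⁸ N/m
Substitute:
  A = ((1.737 × 10⁸) × 4.26) / (1 × 10¹¹)
  A = 0.0074 m²
Final answer: A = 0.0074 m²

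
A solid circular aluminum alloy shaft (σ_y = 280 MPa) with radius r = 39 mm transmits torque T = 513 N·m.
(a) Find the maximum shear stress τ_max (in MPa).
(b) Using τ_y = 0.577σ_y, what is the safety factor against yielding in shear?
(a) For a solid circular shaft, τ_max = T·r/J with J = π·r^4/2, i.e. τ_max = 2·T / (π·r^3). Convert r = 39 mm = 0.039 m.
  τ_max = (2 × 513) / (π × 0.039^3) = 5.506 × 10⁶ Pa = 5.506 MPa
(b) τ_y = 0.577 × 280 = 161.56 MPa
  SF = τ_y/τ_max = 161.56 / 5.506 = 29.34
Final answer: (a) τ_max = 5.506 MPa, (b) SF = 29.34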